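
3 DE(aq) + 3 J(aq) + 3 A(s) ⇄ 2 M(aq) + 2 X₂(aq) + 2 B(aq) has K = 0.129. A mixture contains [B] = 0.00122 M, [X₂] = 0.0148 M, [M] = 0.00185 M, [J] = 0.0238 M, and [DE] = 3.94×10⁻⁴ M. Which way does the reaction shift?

toward reactants

(A is a pure solid — omitted from Q.)
Q = [M]²·[X₂]²·[B]² / ([DE]³·[J]³) = (0.00185)²·(0.0148)²·(0.00122)² / ((3.94×10⁻⁴)³·(0.0238)³) = 1.35
Q = 1.35 > K = 0.129, so the reverse reaction proceeds.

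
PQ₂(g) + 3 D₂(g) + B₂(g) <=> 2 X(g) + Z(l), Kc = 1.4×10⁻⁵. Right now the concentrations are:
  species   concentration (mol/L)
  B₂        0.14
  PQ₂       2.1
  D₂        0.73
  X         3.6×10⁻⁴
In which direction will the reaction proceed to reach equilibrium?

(Z is a pure liquid — omitted from Qc.)
Qc = [X]² / ([PQ₂]·[D₂]³·[B₂]) = (3.6×10⁻⁴)² / ((2.1)·(0.73)³·(0.14)) = 1.1×10⁻⁶
Qc = 1.1×10⁻⁶ < Kc = 1.4×10⁻⁵, so the forward reaction proceeds.

toward products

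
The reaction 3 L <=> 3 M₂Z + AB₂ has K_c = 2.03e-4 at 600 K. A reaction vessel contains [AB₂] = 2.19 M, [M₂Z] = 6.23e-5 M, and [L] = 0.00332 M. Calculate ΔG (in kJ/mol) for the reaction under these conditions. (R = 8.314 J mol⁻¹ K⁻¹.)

Q_c = [M₂Z]³·[AB₂] / [L]³ = (6.23e-5)³·(2.19) / (0.00332)³ = 1.45e-5
ΔG = RT ln(Q_c/K_c) = (8.314 J mol⁻¹ K⁻¹)(600 K) × ln(1.45e-5/2.03e-4)
   = (4.988 kJ/mol)(-2.639) = -13.2 kJ/mol
ΔG < 0, so the forward reaction is spontaneous (proceeds forward).

ΔG = -13.2 kJ/mol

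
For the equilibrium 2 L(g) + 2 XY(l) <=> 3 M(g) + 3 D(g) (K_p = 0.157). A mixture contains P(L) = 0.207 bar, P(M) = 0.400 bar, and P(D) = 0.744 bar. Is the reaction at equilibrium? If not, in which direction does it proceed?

(XY is a pure liquid — omitted from Q_p.)
Q_p = P(M)³·P(D)³ / P(L)² = (0.400)³·(0.744)³ / (0.207)² = 0.615
Q_p = 0.615 > K_p = 0.157, so the reverse reaction proceeds.

toward reactants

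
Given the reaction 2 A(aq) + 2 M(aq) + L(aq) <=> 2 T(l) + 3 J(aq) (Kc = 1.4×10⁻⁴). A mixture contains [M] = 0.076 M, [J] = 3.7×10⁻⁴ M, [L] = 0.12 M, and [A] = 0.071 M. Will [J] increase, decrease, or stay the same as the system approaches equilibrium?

increase

(T is a pure liquid — omitted from Qc.)
Qc = [J]³ / ([A]²·[M]²·[L]) = (3.7×10⁻⁴)³ / ((0.071)²·(0.076)²·(0.12)) = 1.4×10⁻⁵
Qc = 1.4×10⁻⁵ < Kc = 1.4×10⁻⁴: net forward reaction.
J is a product, so it increases.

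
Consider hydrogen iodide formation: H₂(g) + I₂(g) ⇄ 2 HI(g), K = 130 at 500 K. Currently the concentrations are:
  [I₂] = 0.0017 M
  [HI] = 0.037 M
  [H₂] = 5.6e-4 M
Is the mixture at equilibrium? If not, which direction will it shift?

Q = [HI]² / ([H₂]·[I₂]) = (0.037)² / ((5.6e-4)·(0.0017)) = 1400
Q = 1400 > K = 130: net reverse reaction.

no; Q > K, reaction proceeds in reverse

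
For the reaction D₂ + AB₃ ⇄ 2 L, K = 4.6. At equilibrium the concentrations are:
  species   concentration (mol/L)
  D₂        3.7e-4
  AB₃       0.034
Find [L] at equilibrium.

At equilibrium, K = [L]² / ([D₂]·[AB₃]) = 4.6.
([L])² / ((3.7e-4)·(0.034)) = 4.6
[L]² = 5.79e-5 ⇒ [L] = 0.0076 mol/L

[L] = 0.0076 mol/L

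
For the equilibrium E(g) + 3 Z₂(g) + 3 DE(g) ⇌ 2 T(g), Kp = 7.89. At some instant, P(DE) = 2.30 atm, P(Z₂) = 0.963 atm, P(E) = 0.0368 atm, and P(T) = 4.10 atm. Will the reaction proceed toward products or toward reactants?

toward reactants

Qp = P(T)² / (P(E)·P(Z₂)³·P(DE)³) = (4.10)² / ((0.0368)·(0.963)³·(2.30)³) = 42.0
Qp = 42.0 > Kp = 7.89, so the reverse reaction proceeds.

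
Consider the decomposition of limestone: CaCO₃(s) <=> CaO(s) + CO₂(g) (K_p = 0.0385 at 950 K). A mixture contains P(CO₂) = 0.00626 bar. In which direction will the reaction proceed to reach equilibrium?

forward (toward products)

(CaCO₃, CaO are pure solids — omitted from Q_p.)
Q_p = P(CO₂) = 0.00626
Q_p = 0.00626 < K_p = 0.0385, so the forward reaction proceeds.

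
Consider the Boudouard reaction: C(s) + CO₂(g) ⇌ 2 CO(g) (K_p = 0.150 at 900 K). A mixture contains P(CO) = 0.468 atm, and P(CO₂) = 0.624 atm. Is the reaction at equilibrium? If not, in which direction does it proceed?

(C is a pure solid — omitted from Q_p.)
Q_p = P(CO)² / P(CO₂) = (0.468)² / (0.624) = 0.351
Q_p = 0.351 > K_p = 0.150, so the reverse reaction proceeds.

reverse (toward reactants)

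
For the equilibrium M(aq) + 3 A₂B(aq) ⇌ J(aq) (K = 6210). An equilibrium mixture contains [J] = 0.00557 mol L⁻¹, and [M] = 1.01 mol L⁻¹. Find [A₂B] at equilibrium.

[A₂B] = 0.00961 mol L⁻¹

At equilibrium, K = [J] / ([M]·[A₂B]³) = 6210.
(0.00557) / ((1.01)·([A₂B])³) = 6210
[A₂B]³ = 8.88×10⁻⁷ ⇒ [A₂B] = 0.00961 mol L⁻¹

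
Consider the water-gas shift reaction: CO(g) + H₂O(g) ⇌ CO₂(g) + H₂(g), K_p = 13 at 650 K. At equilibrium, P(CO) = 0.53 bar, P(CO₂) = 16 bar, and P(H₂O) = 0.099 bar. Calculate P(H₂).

At equilibrium, K_p = P(CO₂)·P(H₂) / (P(CO)·P(H₂O)) = 13.
(16)·(P(H₂)) / ((0.53)·(0.099)) = 13
P(H₂) = 0.0426 = 0.043 bar

P(H₂) = 0.043 bar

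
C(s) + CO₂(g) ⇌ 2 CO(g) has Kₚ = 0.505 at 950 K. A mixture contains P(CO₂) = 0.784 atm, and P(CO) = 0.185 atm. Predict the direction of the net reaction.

in the forward direction

(C is a pure solid — omitted from Qₚ.)
Qₚ = P(CO)² / P(CO₂) = (0.185)² / (0.784) = 0.0437
Qₚ = 0.0437 < Kₚ = 0.505, so the forward reaction proceeds.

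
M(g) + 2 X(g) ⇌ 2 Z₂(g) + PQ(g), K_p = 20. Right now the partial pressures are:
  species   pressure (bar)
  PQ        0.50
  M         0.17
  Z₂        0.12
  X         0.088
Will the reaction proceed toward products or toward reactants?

Q_p = P(Z₂)²·P(PQ) / (P(M)·P(X)²) = (0.12)²·(0.50) / ((0.17)·(0.088)²) = 5.5
Q_p = 5.5 < K_p = 20, so the forward reaction proceeds.

to the right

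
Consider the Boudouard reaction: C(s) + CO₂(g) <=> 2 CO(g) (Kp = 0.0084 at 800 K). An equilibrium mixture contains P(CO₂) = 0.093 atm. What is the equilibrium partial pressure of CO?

P(CO) = 0.028 atm

(C is a pure solid — omitted from Kp.)
At equilibrium, Kp = P(CO)² / P(CO₂) = 0.0084.
(P(CO))² / (0.093) = 0.0084
P(CO)² = 7.81×10⁻⁴ ⇒ P(CO) = 0.028 atm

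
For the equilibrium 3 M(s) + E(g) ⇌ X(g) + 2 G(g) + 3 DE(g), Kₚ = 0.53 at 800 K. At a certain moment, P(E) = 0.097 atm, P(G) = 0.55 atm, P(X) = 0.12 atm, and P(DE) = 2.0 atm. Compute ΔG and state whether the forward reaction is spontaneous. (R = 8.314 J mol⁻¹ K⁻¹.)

ΔG = 11.5 kJ/mol; the forward reaction is non-spontaneous

(M is a pure solid — omitted from Qₚ.)
Qₚ = P(X)·P(G)²·P(DE)³ / P(E) = (0.12)·(0.55)²·(2.0)³ / (0.097) = 2.99
ΔG = RT ln(Qₚ/Kₚ) = (8.314 J mol⁻¹ K⁻¹)(800 K) × ln(2.99/0.53)
   = (6.651 kJ/mol)(1.730) = 11.5 kJ/mol
ΔG > 0, so the forward reaction is non-spontaneous (proceeds in reverse).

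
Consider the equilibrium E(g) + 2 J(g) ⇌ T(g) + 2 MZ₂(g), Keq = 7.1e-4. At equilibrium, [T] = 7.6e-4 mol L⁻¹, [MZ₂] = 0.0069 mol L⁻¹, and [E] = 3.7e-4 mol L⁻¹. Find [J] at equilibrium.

[J] = 0.37 mol L⁻¹

At equilibrium, Keq = [T]·[MZ₂]² / ([E]·[J]²) = 7.1e-4.
(7.6e-4)·(0.0069)² / ((3.7e-4)·([J])²) = 7.1e-4
[J]² = 0.138 ⇒ [J] = 0.37 mol L⁻¹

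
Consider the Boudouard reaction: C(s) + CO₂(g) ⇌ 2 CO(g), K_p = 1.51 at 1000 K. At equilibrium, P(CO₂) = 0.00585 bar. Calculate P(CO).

P(CO) = 0.0940 bar

(C is a pure solid — omitted from K_p.)
At equilibrium, K_p = P(CO)² / P(CO₂) = 1.51.
(P(CO))² / (0.00585) = 1.51
P(CO)² = 0.00883 ⇒ P(CO) = 0.0940 bar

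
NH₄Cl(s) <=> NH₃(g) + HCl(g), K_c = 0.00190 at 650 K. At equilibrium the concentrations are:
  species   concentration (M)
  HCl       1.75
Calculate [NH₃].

(NH₄Cl is a pure solid — omitted from K_c.)
At equilibrium, K_c = [NH₃]·[HCl] = 0.00190.
([NH₃])·(1.75) = 0.00190
[NH₃] = 0.00109 M

[NH₃] = 0.00109 M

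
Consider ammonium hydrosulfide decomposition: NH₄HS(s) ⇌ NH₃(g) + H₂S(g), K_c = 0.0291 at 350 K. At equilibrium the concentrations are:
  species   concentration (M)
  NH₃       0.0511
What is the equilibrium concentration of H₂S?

(NH₄HS is a pure solid — omitted from K_c.)
At equilibrium, K_c = [NH₃]·[H₂S] = 0.0291.
(0.0511)·([H₂S]) = 0.0291
[H₂S] = 0.569 M

[H₂S] = 0.569 M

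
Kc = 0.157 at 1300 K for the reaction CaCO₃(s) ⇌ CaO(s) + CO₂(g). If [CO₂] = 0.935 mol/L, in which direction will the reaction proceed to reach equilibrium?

in the reverse direction

(CaCO₃, CaO are pure solids — omitted from Qc.)
Qc = [CO₂] = 0.935
Qc = 0.935 > Kc = 0.157, so the reverse reaction proceeds.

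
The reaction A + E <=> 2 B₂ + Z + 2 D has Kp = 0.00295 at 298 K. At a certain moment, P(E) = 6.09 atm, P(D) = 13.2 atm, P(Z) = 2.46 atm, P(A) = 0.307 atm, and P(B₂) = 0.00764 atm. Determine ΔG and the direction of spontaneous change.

ΔG = 3.75 kJ/mol; the forward reaction is non-spontaneous

Qp = P(B₂)²·P(Z)·P(D)² / (P(A)·P(E)) = (0.00764)²·(2.46)·(13.2)² / ((0.307)·(6.09)) = 0.0134
ΔG = RT ln(Qp/Kp) = (8.314 J mol⁻¹ K⁻¹)(298 K) × ln(0.0134/0.00295)
   = (2.478 kJ/mol)(1.513) = 3.75 kJ/mol
ΔG > 0, so the forward reaction is non-spontaneous (proceeds in reverse).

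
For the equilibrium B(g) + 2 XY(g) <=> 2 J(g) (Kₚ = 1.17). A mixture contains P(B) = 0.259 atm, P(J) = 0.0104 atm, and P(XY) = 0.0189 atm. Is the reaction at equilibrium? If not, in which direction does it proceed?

Qₚ = P(J)² / (P(B)·P(XY)²) = (0.0104)² / ((0.259)·(0.0189)²) = 1.17
Qₚ = 1.17 = Kₚ, so the system is already at equilibrium.

neither direction; the system is at equilibrium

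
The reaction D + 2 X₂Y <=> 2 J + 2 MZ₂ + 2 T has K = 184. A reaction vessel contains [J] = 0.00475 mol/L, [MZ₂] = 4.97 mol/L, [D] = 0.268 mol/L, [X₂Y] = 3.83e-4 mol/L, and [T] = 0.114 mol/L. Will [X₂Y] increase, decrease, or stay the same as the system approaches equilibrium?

stay the same

Q = [J]²·[MZ₂]²·[T]² / ([D]·[X₂Y]²) = (0.00475)²·(4.97)²·(0.114)² / ((0.268)·(3.83e-4)²) = 184
Q = 184 = K; the system is at equilibrium.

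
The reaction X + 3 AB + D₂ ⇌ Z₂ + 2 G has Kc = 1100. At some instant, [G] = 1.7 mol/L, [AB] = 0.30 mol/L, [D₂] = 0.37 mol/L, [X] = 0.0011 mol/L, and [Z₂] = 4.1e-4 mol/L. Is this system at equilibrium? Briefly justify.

Qc = [Z₂]·[G]² / ([X]·[AB]³·[D₂]) = (4.1e-4)·(1.7)² / ((0.0011)·(0.30)³·(0.37)) = 110
Qc = 110 < Kc = 1100: net forward reaction.

no; Q < K, reaction proceeds forward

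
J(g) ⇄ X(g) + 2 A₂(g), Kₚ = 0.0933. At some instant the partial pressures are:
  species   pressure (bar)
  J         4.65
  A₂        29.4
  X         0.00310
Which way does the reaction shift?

Qₚ = P(X)·P(A₂)² / P(J) = (0.00310)·(29.4)² / (4.65) = 0.576
Qₚ = 0.576 > Kₚ = 0.0933, so the reverse reaction proceeds.

toward reactants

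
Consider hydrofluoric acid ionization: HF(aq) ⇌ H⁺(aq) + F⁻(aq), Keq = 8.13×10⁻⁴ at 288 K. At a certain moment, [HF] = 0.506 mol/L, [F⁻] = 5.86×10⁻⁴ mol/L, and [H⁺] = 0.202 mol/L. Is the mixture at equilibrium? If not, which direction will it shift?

no; Q < K, reaction proceeds forward

Q = [H⁺]·[F⁻] / [HF] = (0.202)·(5.86×10⁻⁴) / (0.506) = 2.34×10⁻⁴
Q = 2.34×10⁻⁴ < Keq = 8.13×10⁻⁴: net forward reaction.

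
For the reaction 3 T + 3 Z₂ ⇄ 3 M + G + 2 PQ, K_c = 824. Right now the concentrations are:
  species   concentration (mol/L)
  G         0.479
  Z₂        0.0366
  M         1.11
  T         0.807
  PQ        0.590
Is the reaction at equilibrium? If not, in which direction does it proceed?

Q_c = [M]³·[G]·[PQ]² / ([T]³·[Z₂]³) = (1.11)³·(0.479)·(0.590)² / ((0.807)³·(0.0366)³) = 8850
Q_c = 8850 > K_c = 824, so the reverse reaction proceeds.

toward reactants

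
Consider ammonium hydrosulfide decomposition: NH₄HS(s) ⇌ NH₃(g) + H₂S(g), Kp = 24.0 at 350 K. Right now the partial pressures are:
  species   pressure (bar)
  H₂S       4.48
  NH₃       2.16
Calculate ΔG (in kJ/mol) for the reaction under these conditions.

ΔG = -2.64 kJ/mol

(NH₄HS is a pure solid — omitted from Qp.)
Qp = P(NH₃)·P(H₂S) = (2.16)·(4.48) = 9.68
ΔG = RT ln(Qp/Kp) = (8.314 J mol⁻¹ K⁻¹)(350 K) × ln(9.68/24.0)
   = (2.910 kJ/mol)(-0.9080) = -2.64 kJ/mol
ΔG < 0, so the forward reaction is spontaneous (proceeds forward).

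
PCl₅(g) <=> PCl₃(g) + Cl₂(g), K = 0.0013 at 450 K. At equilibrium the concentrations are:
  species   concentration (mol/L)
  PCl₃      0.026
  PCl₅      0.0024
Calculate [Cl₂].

[Cl₂] = 1.2e-4 mol/L

At equilibrium, K = [PCl₃]·[Cl₂] / [PCl₅] = 0.0013.
(0.026)·([Cl₂]) / (0.0024) = 0.0013
[Cl₂] = 1.20e-4 = 1.2e-4 mol/L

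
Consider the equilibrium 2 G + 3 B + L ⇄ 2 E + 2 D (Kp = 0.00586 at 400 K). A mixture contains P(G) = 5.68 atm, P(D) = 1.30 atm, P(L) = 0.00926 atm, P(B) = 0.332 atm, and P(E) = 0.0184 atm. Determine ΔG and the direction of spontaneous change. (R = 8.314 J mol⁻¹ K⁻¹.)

ΔG = 7.28 kJ/mol; the forward reaction is non-spontaneous

Qp = P(E)²·P(D)² / (P(G)²·P(B)³·P(L)) = (0.0184)²·(1.30)² / ((5.68)²·(0.332)³·(0.00926)) = 0.0523
ΔG = RT ln(Qp/Kp) = (8.314 J mol⁻¹ K⁻¹)(400 K) × ln(0.0523/0.00586)
   = (3.326 kJ/mol)(2.189) = 7.28 kJ/mol
ΔG > 0, so the forward reaction is non-spontaneous (proceeds in reverse).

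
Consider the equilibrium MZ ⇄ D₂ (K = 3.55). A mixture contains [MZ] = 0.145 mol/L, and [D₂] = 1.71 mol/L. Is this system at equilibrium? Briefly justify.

Q = [D₂] / [MZ] = (1.71) / (0.145) = 11.8
Q = 11.8 > K = 3.55: net reverse reaction.

no; Q > K, reaction proceeds in reverse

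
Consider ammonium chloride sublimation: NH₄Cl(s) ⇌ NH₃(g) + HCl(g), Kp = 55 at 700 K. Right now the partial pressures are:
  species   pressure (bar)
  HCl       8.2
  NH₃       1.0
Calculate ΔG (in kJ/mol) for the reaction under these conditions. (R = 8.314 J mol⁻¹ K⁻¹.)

ΔG = -11.1 kJ/mol

(NH₄Cl is a pure solid — omitted from Qp.)
Qp = P(NH₃)·P(HCl) = (1.0)·(8.2) = 8.20
ΔG = RT ln(Qp/Kp) = (8.314 J mol⁻¹ K⁻¹)(700 K) × ln(8.20/55)
   = (5.820 kJ/mol)(-1.903) = -11.1 kJ/mol
ΔG < 0, so the forward reaction is spontaneous (proceeds forward).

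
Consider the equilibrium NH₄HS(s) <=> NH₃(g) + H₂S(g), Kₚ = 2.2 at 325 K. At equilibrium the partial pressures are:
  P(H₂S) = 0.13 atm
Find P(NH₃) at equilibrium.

(NH₄HS is a pure solid — omitted from Kₚ.)
At equilibrium, Kₚ = P(NH₃)·P(H₂S) = 2.2.
(P(NH₃))·(0.13) = 2.2
P(NH₃) = 16.9 = 17 atm

P(NH₃) = 17 atm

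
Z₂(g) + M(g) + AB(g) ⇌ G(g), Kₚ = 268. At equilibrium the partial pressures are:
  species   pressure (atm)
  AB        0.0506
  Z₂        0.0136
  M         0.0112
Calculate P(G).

P(G) = 0.00207 atm

At equilibrium, Kₚ = P(G) / (P(Z₂)·P(M)·P(AB)) = 268.
(P(G)) / ((0.0136)·(0.0112)·(0.0506)) = 268
P(G) = 0.00207 atm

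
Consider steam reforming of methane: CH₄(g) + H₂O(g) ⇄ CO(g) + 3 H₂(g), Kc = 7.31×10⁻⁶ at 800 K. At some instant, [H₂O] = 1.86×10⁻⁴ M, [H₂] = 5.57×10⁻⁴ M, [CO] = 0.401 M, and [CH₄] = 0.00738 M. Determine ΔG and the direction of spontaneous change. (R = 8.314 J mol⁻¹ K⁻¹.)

ΔG = 12.9 kJ/mol; the forward reaction is non-spontaneous

Qc = [CO]·[H₂]³ / ([CH₄]·[H₂O]) = (0.401)·(5.57×10⁻⁴)³ / ((0.00738)·(1.86×10⁻⁴)) = 5.05×10⁻⁵
ΔG = RT ln(Qc/Kc) = (8.314 J mol⁻¹ K⁻¹)(800 K) × ln(5.05×10⁻⁵/7.31×10⁻⁶)
   = (6.651 kJ/mol)(1.933) = 12.9 kJ/mol
ΔG > 0, so the forward reaction is non-spontaneous (proceeds in reverse).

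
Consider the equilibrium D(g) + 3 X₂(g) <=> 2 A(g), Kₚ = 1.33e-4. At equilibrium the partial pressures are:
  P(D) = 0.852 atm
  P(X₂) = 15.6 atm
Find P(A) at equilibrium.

At equilibrium, Kₚ = P(A)² / (P(D)·P(X₂)³) = 1.33e-4.
(P(A))² / ((0.852)·(15.6)³) = 1.33e-4
P(A)² = 0.430 ⇒ P(A) = 0.656 atm

P(A) = 0.656 atm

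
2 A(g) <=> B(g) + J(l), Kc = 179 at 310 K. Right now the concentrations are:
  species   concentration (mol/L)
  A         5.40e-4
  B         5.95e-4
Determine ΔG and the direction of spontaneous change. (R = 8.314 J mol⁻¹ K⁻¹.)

ΔG = 6.27 kJ/mol; the forward reaction is non-spontaneous

(J is a pure liquid — omitted from Qc.)
Qc = [B] / [A]² = (5.95e-4) / (5.40e-4)² = 2040
ΔG = RT ln(Qc/Kc) = (8.314 J mol⁻¹ K⁻¹)(310 K) × ln(2040/179)
   = (2.577 kJ/mol)(2.433) = 6.27 kJ/mol
ΔG > 0, so the forward reaction is non-spontaneous (proceeds in reverse).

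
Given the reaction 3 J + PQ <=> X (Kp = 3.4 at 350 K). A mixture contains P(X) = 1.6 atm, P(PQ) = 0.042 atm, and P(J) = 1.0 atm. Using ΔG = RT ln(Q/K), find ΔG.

ΔG = 7.03 kJ/mol

Qp = P(X) / (P(J)³·P(PQ)) = (1.6) / ((1.0)³·(0.042)) = 38.1
ΔG = RT ln(Qp/Kp) = (8.314 J mol⁻¹ K⁻¹)(350 K) × ln(38.1/3.4)
   = (2.910 kJ/mol)(2.416) = 7.03 kJ/mol
ΔG > 0, so the forward reaction is non-spontaneous (proceeds in reverse).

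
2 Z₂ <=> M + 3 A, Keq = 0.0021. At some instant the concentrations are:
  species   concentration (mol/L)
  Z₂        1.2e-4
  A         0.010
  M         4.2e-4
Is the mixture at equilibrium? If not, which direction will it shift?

Q = [M]·[A]³ / [Z₂]² = (4.2e-4)·(0.010)³ / (1.2e-4)² = 0.029
Q = 0.029 > Keq = 0.0021: net reverse reaction.

no; Q > K, reaction proceeds in reverse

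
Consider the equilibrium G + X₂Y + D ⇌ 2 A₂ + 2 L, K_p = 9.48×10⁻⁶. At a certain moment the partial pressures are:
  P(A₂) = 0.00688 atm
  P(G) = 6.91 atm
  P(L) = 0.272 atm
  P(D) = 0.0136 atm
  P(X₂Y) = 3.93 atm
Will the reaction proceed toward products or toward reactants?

Q_p = P(A₂)²·P(L)² / (P(G)·P(X₂Y)·P(D)) = (0.00688)²·(0.272)² / ((6.91)·(3.93)·(0.0136)) = 9.48×10⁻⁶
Q_p = 9.48×10⁻⁶ = K_p, so the system is already at equilibrium.

at equilibrium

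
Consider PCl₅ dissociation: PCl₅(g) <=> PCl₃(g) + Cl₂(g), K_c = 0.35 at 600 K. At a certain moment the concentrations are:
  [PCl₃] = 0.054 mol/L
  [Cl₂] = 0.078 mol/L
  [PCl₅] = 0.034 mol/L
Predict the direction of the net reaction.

in the forward direction

Q_c = [PCl₃]·[Cl₂] / [PCl₅] = (0.054)·(0.078) / (0.034) = 0.12
Q_c = 0.12 < K_c = 0.35, so the forward reaction proceeds.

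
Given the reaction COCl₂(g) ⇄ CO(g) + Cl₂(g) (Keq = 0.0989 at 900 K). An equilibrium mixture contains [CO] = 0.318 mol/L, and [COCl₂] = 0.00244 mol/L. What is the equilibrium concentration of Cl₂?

[Cl₂] = 7.59×10⁻⁴ mol/L

At equilibrium, Keq = [CO]·[Cl₂] / [COCl₂] = 0.0989.
(0.318)·([Cl₂]) / (0.00244) = 0.0989
[Cl₂] = 7.59×10⁻⁴ mol/L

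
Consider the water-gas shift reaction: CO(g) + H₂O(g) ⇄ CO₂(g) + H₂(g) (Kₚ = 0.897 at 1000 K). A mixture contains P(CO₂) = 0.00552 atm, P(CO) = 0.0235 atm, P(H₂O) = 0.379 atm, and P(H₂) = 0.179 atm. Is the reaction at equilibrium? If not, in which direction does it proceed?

Qₚ = P(CO₂)·P(H₂) / (P(CO)·P(H₂O)) = (0.00552)·(0.179) / ((0.0235)·(0.379)) = 0.111
Qₚ = 0.111 < Kₚ = 0.897, so the forward reaction proceeds.

forward (toward products)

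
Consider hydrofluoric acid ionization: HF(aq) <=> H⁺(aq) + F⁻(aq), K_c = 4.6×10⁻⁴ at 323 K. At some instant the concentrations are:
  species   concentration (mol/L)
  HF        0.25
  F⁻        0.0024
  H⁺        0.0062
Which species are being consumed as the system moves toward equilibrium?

Q_c = [H⁺]·[F⁻] / [HF] = (0.0062)·(0.0024) / (0.25) = 6.0×10⁻⁵
Q_c = 6.0×10⁻⁵ < K_c = 4.6×10⁻⁴: net forward reaction.

HF (reactants)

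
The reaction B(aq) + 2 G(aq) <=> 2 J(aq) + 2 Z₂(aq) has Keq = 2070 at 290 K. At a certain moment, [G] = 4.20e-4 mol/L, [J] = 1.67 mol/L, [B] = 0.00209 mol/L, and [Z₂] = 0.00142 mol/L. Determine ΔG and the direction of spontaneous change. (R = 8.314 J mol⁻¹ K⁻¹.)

Q = [J]²·[Z₂]² / ([B]·[G]²) = (1.67)²·(0.00142)² / ((0.00209)·(4.20e-4)²) = 15300
ΔG = RT ln(Q/Keq) = (8.314 J mol⁻¹ K⁻¹)(290 K) × ln(15300/2070)
   = (2.411 kJ/mol)(2.000) = 4.82 kJ/mol
ΔG > 0, so the forward reaction is non-spontaneous (proceeds in reverse).

ΔG = 4.82 kJ/mol; the forward reaction is non-spontaneous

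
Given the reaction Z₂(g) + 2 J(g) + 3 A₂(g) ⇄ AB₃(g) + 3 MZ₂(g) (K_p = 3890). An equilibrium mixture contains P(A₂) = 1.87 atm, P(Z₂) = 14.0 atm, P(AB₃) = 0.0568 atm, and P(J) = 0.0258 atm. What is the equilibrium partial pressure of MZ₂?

P(MZ₂) = 16.1 atm

At equilibrium, K_p = P(AB₃)·P(MZ₂)³ / (P(Z₂)·P(J)²·P(A₂)³) = 3890.
(0.0568)·(P(MZ₂))³ / ((14.0)·(0.0258)²·(1.87)³) = 3890
P(MZ₂)³ = 4170 ⇒ P(MZ₂) = 16.1 atm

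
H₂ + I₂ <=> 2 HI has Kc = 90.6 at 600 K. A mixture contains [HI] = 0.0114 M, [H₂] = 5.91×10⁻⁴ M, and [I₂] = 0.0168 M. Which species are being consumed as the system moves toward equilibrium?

H₂, I₂ (reactants)

Qc = [HI]² / ([H₂]·[I₂]) = (0.0114)² / ((5.91×10⁻⁴)·(0.0168)) = 13.1
Qc = 13.1 < Kc = 90.6: net forward reaction.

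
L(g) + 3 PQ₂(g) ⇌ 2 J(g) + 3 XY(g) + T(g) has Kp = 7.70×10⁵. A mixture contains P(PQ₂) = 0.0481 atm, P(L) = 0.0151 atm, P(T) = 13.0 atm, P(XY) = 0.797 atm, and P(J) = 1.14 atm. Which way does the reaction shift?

Qp = P(J)²·P(XY)³·P(T) / (P(L)·P(PQ₂)³) = (1.14)²·(0.797)³·(13.0) / ((0.0151)·(0.0481)³) = 5.09×10⁶
Qp = 5.09×10⁶ > Kp = 7.70×10⁵, so the reverse reaction proceeds.

reverse (toward reactants)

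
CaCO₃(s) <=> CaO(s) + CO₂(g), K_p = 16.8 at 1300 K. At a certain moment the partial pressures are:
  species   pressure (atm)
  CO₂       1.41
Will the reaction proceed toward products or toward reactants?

to the right

(CaCO₃, CaO are pure solids — omitted from Q_p.)
Q_p = P(CO₂) = 1.41
Q_p = 1.41 < K_p = 16.8, so the forward reaction proceeds.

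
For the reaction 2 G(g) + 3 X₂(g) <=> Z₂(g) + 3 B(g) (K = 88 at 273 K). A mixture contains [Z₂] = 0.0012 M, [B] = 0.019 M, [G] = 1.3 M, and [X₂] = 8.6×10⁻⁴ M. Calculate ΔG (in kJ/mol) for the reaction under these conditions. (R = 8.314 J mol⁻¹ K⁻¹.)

Q = [Z₂]·[B]³ / ([G]²·[X₂]³) = (0.0012)·(0.019)³ / ((1.3)²·(8.6×10⁻⁴)³) = 7.66
ΔG = RT ln(Q/K) = (8.314 J mol⁻¹ K⁻¹)(273 K) × ln(7.66/88)
   = (2.270 kJ/mol)(-2.441) = -5.54 kJ/mol
ΔG < 0, so the forward reaction is spontaneous (proceeds forward).

ΔG = -5.54 kJ/mol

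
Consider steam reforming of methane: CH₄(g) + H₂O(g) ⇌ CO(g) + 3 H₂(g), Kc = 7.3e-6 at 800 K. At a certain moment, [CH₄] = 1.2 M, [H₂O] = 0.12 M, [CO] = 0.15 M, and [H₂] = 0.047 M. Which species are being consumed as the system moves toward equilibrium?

CO, H₂ (products)

Qc = [CO]·[H₂]³ / ([CH₄]·[H₂O]) = (0.15)·(0.047)³ / ((1.2)·(0.12)) = 1.1e-4
Qc = 1.1e-4 > Kc = 7.3e-6: net reverse reaction.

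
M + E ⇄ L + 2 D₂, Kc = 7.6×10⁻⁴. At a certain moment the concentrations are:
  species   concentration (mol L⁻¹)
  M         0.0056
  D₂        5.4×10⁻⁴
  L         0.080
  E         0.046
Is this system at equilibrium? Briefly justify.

no; Q < K, reaction proceeds forward

Qc = [L]·[D₂]² / ([M]·[E]) = (0.080)·(5.4×10⁻⁴)² / ((0.0056)·(0.046)) = 9.1×10⁻⁵
Qc = 9.1×10⁻⁵ < Kc = 7.6×10⁻⁴: net forward reaction.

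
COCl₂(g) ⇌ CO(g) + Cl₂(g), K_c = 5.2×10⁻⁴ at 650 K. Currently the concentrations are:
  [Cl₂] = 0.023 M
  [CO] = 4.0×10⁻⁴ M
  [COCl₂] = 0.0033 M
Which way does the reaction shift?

reverse (toward reactants)

Q_c = [CO]·[Cl₂] / [COCl₂] = (4.0×10⁻⁴)·(0.023) / (0.0033) = 0.0028
Q_c = 0.0028 > K_c = 5.2×10⁻⁴, so the reverse reaction proceeds.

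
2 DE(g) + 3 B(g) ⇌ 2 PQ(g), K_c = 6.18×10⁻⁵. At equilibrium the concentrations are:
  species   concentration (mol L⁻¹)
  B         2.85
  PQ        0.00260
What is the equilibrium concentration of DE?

[DE] = 0.0687 mol L⁻¹

At equilibrium, K_c = [PQ]² / ([DE]²·[B]³) = 6.18×10⁻⁵.
(0.00260)² / (([DE])²·(2.85)³) = 6.18×10⁻⁵
[DE]² = 0.00473 ⇒ [DE] = 0.0687 mol L⁻¹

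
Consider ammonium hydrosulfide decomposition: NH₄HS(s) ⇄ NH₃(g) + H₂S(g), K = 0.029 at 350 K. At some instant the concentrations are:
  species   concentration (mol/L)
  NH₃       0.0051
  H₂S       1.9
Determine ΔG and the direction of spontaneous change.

ΔG = -3.19 kJ/mol; the forward reaction is spontaneous

(NH₄HS is a pure solid — omitted from Q.)
Q = [NH₃]·[H₂S] = (0.0051)·(1.9) = 0.00969
ΔG = RT ln(Q/K) = (8.314 J mol⁻¹ K⁻¹)(350 K) × ln(0.00969/0.029)
   = (2.910 kJ/mol)(-1.096) = -3.19 kJ/mol
ΔG < 0, so the forward reaction is spontaneous (proceeds forward).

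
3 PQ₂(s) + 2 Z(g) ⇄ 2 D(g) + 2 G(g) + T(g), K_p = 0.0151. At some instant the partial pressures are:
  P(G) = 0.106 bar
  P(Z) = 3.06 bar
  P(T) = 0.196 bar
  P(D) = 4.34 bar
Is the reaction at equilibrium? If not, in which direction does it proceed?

to the right

(PQ₂ is a pure solid — omitted from Q_p.)
Q_p = P(D)²·P(G)²·P(T) / P(Z)² = (4.34)²·(0.106)²·(0.196) / (3.06)² = 0.00443
Q_p = 0.00443 < K_p = 0.0151, so the forward reaction proceeds.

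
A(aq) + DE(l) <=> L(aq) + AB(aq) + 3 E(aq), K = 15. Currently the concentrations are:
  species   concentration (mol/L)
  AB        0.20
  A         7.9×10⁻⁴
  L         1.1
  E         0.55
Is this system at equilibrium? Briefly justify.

(DE is a pure liquid — omitted from Q.)
Q = [L]·[AB]·[E]³ / [A] = (1.1)·(0.20)·(0.55)³ / (7.9×10⁻⁴) = 46
Q = 46 > K = 15: net reverse reaction.

no; Q > K, reaction proceeds in reverse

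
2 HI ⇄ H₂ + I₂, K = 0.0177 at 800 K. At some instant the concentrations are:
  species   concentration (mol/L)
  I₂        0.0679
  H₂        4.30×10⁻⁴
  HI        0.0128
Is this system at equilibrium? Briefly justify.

no; Q > K, reaction proceeds in reverse

Q = [H₂]·[I₂] / [HI]² = (4.30×10⁻⁴)·(0.0679) / (0.0128)² = 0.178
Q = 0.178 > K = 0.0177: net reverse reaction.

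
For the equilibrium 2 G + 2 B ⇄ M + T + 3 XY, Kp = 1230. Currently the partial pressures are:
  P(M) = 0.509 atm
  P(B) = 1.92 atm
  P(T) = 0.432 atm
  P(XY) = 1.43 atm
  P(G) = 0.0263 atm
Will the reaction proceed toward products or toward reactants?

Qp = P(M)·P(T)·P(XY)³ / (P(G)²·P(B)²) = (0.509)·(0.432)·(1.43)³ / ((0.0263)²·(1.92)²) = 252
Qp = 252 < Kp = 1230, so the forward reaction proceeds.

in the forward direction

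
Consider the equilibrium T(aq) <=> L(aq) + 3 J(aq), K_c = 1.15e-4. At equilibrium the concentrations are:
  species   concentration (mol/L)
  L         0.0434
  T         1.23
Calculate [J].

At equilibrium, K_c = [L]·[J]³ / [T] = 1.15e-4.
(0.0434)·([J])³ / (1.23) = 1.15e-4
[J]³ = 0.00326 ⇒ [J] = 0.148 mol/L

[J] = 0.148 mol/L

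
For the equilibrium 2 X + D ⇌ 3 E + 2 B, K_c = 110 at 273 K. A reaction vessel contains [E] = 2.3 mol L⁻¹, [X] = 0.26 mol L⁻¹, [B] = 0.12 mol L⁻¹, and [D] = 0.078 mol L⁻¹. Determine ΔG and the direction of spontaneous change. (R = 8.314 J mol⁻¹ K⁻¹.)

Q_c = [E]³·[B]² / ([X]²·[D]) = (2.3)³·(0.12)² / ((0.26)²·(0.078)) = 33.2
ΔG = RT ln(Q_c/K_c) = (8.314 J mol⁻¹ K⁻¹)(273 K) × ln(33.2/110)
   = (2.270 kJ/mol)(-1.198) = -2.72 kJ/mol
ΔG < 0, so the forward reaction is spontaneous (proceeds forward).

ΔG = -2.72 kJ/mol; the forward reaction is spontaneous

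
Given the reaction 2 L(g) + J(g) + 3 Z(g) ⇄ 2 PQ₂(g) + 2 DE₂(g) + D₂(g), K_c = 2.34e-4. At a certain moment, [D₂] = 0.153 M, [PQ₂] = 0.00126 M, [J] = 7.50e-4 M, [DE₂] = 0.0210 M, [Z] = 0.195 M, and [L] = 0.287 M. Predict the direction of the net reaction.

no net change (already at equilibrium)

Q_c = [PQ₂]²·[DE₂]²·[D₂] / ([L]²·[J]·[Z]³) = (0.00126)²·(0.0210)²·(0.153) / ((0.287)²·(7.50e-4)·(0.195)³) = 2.34e-4
Q_c = 2.34e-4 = K_c, so the system is already at equilibrium.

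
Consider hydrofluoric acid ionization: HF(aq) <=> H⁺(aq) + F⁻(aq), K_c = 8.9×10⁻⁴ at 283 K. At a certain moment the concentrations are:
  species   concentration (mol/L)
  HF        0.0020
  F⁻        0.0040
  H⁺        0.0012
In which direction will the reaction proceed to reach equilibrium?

Q_c = [H⁺]·[F⁻] / [HF] = (0.0012)·(0.0040) / (0.0020) = 0.0024
Q_c = 0.0024 > K_c = 8.9×10⁻⁴, so the reverse reaction proceeds.

toward reactants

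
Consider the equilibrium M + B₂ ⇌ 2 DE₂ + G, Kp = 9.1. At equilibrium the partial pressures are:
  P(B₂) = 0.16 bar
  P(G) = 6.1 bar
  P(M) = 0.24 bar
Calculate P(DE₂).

At equilibrium, Kp = P(DE₂)²·P(G) / (P(M)·P(B₂)) = 9.1.
(P(DE₂))²·(6.1) / ((0.24)·(0.16)) = 9.1
P(DE₂)² = 0.0573 ⇒ P(DE₂) = 0.24 bar

P(DE₂) = 0.24 bar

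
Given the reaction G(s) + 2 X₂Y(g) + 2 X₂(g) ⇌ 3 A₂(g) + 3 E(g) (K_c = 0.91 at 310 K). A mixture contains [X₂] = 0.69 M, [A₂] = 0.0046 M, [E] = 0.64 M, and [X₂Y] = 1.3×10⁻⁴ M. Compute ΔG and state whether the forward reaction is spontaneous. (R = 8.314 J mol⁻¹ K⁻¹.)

(G is a pure solid — omitted from Q_c.)
Q_c = [A₂]³·[E]³ / ([X₂Y]²·[X₂]²) = (0.0046)³·(0.64)³ / ((1.3×10⁻⁴)²·(0.69)²) = 3.17
ΔG = RT ln(Q_c/K_c) = (8.314 J mol⁻¹ K⁻¹)(310 K) × ln(3.17/0.91)
   = (2.577 kJ/mol)(1.248) = 3.22 kJ/mol
ΔG > 0, so the forward reaction is non-spontaneous (proceeds in reverse).

ΔG = 3.22 kJ/mol; the forward reaction is non-spontaneous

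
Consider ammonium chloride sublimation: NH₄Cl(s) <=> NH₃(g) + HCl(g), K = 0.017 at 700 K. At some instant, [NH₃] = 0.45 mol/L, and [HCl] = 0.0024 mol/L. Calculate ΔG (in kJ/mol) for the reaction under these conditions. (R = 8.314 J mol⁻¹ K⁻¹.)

(NH₄Cl is a pure solid — omitted from Q.)
Q = [NH₃]·[HCl] = (0.45)·(0.0024) = 0.00108
ΔG = RT ln(Q/K) = (8.314 J mol⁻¹ K⁻¹)(700 K) × ln(0.00108/0.017)
   = (5.820 kJ/mol)(-2.756) = -16.0 kJ/mol
ΔG < 0, so the forward reaction is spontaneous (proceeds forward).

ΔG = -16.0 kJ/mol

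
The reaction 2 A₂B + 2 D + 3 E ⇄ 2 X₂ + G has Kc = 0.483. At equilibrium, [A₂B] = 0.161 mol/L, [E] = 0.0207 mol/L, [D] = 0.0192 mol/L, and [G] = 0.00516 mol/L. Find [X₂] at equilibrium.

[X₂] = 8.91×10⁻⁵ mol/L

At equilibrium, Kc = [X₂]²·[G] / ([A₂B]²·[D]²·[E]³) = 0.483.
([X₂])²·(0.00516) / ((0.161)²·(0.0192)²·(0.0207)³) = 0.483
[X₂]² = 7.93×10⁻⁹ ⇒ [X₂] = 8.91×10⁻⁵ mol/L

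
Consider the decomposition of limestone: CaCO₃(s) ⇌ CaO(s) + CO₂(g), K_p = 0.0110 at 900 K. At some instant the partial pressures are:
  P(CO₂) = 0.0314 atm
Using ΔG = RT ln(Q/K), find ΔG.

ΔG = 7.85 kJ/mol

(CaCO₃, CaO are pure solids — omitted from Q_p.)
Q_p = P(CO₂) = 0.0314
ΔG = RT ln(Q_p/K_p) = (8.314 J mol⁻¹ K⁻¹)(900 K) × ln(0.0314/0.0110)
   = (7.483 kJ/mol)(1.049) = 7.85 kJ/mol
ΔG > 0, so the forward reaction is non-spontaneous (proceeds in reverse).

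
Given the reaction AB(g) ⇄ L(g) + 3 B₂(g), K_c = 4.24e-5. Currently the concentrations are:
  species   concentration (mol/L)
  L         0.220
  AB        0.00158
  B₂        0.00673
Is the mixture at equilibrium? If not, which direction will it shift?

Q_c = [L]·[B₂]³ / [AB] = (0.220)·(0.00673)³ / (0.00158) = 4.24e-5
Q_c = 4.24e-5 = K_c; the system is at equilibrium.

yes, at equilibrium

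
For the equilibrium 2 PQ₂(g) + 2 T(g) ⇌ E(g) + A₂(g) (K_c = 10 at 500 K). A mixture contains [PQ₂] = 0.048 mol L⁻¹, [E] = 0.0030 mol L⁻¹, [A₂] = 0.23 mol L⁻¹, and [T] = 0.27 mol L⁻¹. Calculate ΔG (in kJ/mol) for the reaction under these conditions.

ΔG = -3.70 kJ/mol

Q_c = [E]·[A₂] / ([PQ₂]²·[T]²) = (0.0030)·(0.23) / ((0.048)²·(0.27)²) = 4.11
ΔG = RT ln(Q_c/K_c) = (8.314 J mol⁻¹ K⁻¹)(500 K) × ln(4.11/10)
   = (4.157 kJ/mol)(-0.8892) = -3.70 kJ/mol
ΔG < 0, so the forward reaction is spontaneous (proceeds forward).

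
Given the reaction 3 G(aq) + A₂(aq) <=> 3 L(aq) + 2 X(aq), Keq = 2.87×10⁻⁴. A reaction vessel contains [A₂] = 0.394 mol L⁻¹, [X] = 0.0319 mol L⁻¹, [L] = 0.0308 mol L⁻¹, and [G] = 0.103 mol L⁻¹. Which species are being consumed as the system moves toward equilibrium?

G, A₂ (reactants)

Q = [L]³·[X]² / ([G]³·[A₂]) = (0.0308)³·(0.0319)² / ((0.103)³·(0.394)) = 6.91×10⁻⁵
Q = 6.91×10⁻⁵ < Keq = 2.87×10⁻⁴: net forward reaction.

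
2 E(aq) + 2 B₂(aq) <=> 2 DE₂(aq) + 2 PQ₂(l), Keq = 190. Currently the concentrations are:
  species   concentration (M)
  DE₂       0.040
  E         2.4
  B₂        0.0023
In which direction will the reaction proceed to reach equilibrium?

to the right

(PQ₂ is a pure liquid — omitted from Q.)
Q = [DE₂]² / ([E]²·[B₂]²) = (0.040)² / ((2.4)²·(0.0023)²) = 53
Q = 53 < Keq = 190, so the forward reaction proceeds.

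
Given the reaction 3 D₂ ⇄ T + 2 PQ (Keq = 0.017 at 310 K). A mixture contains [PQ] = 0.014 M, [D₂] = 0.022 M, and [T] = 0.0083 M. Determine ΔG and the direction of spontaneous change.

ΔG = 5.66 kJ/mol; the forward reaction is non-spontaneous

Q = [T]·[PQ]² / [D₂]³ = (0.0083)·(0.014)² / (0.022)³ = 0.153
ΔG = RT ln(Q/Keq) = (8.314 J mol⁻¹ K⁻¹)(310 K) × ln(0.153/0.017)
   = (2.577 kJ/mol)(2.197) = 5.66 kJ/mol
ΔG > 0, so the forward reaction is non-spontaneous (proceeds in reverse).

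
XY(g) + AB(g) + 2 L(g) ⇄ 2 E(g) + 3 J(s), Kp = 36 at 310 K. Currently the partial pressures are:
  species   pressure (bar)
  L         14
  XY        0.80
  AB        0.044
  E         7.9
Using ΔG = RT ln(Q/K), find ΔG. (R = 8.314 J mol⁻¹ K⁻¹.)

ΔG = -3.56 kJ/mol

(J is a pure solid — omitted from Qp.)
Qp = P(E)² / (P(XY)·P(AB)·P(L)²) = (7.9)² / ((0.80)·(0.044)·(14)²) = 9.05
ΔG = RT ln(Qp/Kp) = (8.314 J mol⁻¹ K⁻¹)(310 K) × ln(9.05/36)
   = (2.577 kJ/mol)(-1.381) = -3.56 kJ/mol
ΔG < 0, so the forward reaction is spontaneous (proceeds forward).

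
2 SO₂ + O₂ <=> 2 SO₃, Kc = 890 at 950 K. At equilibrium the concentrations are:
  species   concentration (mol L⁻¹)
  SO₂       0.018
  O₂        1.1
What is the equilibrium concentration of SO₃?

At equilibrium, Kc = [SO₃]² / ([SO₂]²·[O₂]) = 890.
([SO₃])² / ((0.018)²·(1.1)) = 890
[SO₃]² = 0.317 ⇒ [SO₃] = 0.56 mol L⁻¹

[SO₃] = 0.56 mol L⁻¹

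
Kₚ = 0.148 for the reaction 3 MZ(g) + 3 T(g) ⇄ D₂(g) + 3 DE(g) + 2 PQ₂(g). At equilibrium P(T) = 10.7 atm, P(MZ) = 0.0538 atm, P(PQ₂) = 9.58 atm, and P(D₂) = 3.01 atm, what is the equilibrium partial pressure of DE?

P(DE) = 0.0468 atm

At equilibrium, Kₚ = P(D₂)·P(DE)³·P(PQ₂)² / (P(MZ)³·P(T)³) = 0.148.
(3.01)·(P(DE))³·(9.58)² / ((0.0538)³·(10.7)³) = 0.148
P(DE)³ = 1.02×10⁻⁴ ⇒ P(DE) = 0.0468 atm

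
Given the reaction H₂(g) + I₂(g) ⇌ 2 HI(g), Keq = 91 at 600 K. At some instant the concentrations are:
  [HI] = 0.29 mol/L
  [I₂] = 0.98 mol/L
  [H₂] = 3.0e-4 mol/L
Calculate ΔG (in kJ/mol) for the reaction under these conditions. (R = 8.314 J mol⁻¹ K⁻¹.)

ΔG = 5.71 kJ/mol

Q = [HI]² / ([H₂]·[I₂]) = (0.29)² / ((3.0e-4)·(0.98)) = 286
ΔG = RT ln(Q/Keq) = (8.314 J mol⁻¹ K⁻¹)(600 K) × ln(286/91)
   = (4.988 kJ/mol)(1.145) = 5.71 kJ/mol
ΔG > 0, so the forward reaction is non-spontaneous (proceeds in reverse).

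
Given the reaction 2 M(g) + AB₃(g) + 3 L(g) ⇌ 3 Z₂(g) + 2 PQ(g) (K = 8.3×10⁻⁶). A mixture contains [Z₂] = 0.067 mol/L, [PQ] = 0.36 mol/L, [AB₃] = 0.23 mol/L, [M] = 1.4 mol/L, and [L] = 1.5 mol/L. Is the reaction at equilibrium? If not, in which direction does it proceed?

reverse (toward reactants)

Q = [Z₂]³·[PQ]² / ([M]²·[AB₃]·[L]³) = (0.067)³·(0.36)² / ((1.4)²·(0.23)·(1.5)³) = 2.6×10⁻⁵
Q = 2.6×10⁻⁵ > K = 8.3×10⁻⁶, so the reverse reaction proceeds.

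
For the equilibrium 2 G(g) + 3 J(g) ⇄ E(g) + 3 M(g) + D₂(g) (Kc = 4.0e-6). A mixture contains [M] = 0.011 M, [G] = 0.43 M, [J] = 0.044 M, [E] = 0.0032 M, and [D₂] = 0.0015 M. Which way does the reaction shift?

Qc = [E]·[M]³·[D₂] / ([G]²·[J]³) = (0.0032)·(0.011)³·(0.0015) / ((0.43)²·(0.044)³) = 4.1e-7
Qc = 4.1e-7 < Kc = 4.0e-6, so the forward reaction proceeds.

to the right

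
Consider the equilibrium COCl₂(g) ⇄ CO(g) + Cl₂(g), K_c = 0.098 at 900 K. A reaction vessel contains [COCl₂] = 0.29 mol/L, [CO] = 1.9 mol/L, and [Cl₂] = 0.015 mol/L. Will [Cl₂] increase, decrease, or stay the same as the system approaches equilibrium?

Q_c = [CO]·[Cl₂] / [COCl₂] = (1.9)·(0.015) / (0.29) = 0.098
Q_c = 0.098 = K_c; the system is at equilibrium.

stay the same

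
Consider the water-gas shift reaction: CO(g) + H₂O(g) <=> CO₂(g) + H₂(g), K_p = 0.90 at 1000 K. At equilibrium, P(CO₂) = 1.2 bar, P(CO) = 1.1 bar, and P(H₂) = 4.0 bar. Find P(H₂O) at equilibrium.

P(H₂O) = 4.8 bar

At equilibrium, K_p = P(CO₂)·P(H₂) / (P(CO)·P(H₂O)) = 0.90.
(1.2)·(4.0) / ((1.1)·(P(H₂O))) = 0.90
P(H₂O) = 4.85 = 4.8 bar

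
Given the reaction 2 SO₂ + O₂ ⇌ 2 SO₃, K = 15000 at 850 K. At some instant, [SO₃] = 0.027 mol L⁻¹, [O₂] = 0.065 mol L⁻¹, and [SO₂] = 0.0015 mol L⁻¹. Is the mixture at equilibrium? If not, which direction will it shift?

Q = [SO₃]² / ([SO₂]²·[O₂]) = (0.027)² / ((0.0015)²·(0.065)) = 5000
Q = 5000 < K = 15000: net forward reaction.

no; Q < K, reaction proceeds forward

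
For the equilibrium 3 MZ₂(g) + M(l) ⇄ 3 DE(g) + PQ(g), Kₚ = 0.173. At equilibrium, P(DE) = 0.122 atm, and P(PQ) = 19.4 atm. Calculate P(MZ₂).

P(MZ₂) = 0.588 atm

(M is a pure liquid — omitted from Kₚ.)
At equilibrium, Kₚ = P(DE)³·P(PQ) / P(MZ₂)³ = 0.173.
(0.122)³·(19.4) / (P(MZ₂))³ = 0.173
P(MZ₂)³ = 0.204 ⇒ P(MZ₂) = 0.588 atm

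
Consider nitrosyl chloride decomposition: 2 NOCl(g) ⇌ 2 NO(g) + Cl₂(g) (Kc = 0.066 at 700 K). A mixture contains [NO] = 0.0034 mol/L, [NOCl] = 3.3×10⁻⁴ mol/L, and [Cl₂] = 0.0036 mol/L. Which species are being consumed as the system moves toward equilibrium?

NO, Cl₂ (products)

Qc = [NO]²·[Cl₂] / [NOCl]² = (0.0034)²·(0.0036) / (3.3×10⁻⁴)² = 0.38
Qc = 0.38 > Kc = 0.066: net reverse reaction.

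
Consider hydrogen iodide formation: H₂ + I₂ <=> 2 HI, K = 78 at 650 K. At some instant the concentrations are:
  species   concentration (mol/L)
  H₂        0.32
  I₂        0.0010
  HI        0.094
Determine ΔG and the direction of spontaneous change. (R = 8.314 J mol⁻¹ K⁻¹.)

Q = [HI]² / ([H₂]·[I₂]) = (0.094)² / ((0.32)·(0.0010)) = 27.6
ΔG = RT ln(Q/K) = (8.314 J mol⁻¹ K⁻¹)(650 K) × ln(27.6/78)
   = (5.404 kJ/mol)(-1.039) = -5.61 kJ/mol
ΔG < 0, so the forward reaction is spontaneous (proceeds forward).

ΔG = -5.61 kJ/mol; the forward reaction is spontaneous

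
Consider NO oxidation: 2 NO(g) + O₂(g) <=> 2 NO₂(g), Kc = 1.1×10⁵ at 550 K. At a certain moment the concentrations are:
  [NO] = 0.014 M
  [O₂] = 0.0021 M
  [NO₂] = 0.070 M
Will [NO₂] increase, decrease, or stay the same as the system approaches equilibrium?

Qc = [NO₂]² / ([NO]²·[O₂]) = (0.070)² / ((0.014)²·(0.0021)) = 12000
Qc = 12000 < Kc = 1.1×10⁵: net forward reaction.
NO₂ is a product, so it increases.

increase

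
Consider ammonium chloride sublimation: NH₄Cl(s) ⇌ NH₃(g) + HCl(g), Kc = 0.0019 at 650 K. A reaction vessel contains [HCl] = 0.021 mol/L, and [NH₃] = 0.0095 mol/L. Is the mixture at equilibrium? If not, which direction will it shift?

(NH₄Cl is a pure solid — omitted from Qc.)
Qc = [NH₃]·[HCl] = (0.0095)·(0.021) = 2.0×10⁻⁴
Qc = 2.0×10⁻⁴ < Kc = 0.0019: net forward reaction.

no; Q < K, reaction proceeds forward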